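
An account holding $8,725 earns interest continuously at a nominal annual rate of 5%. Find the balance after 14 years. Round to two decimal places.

$17,569.99

A = P·e^(rt) = 8,725·e^(0.05·14) = 8,725·e^0.7.
e^0.7 ≈ 2.0137527075, so A ≈ 17,569.9924.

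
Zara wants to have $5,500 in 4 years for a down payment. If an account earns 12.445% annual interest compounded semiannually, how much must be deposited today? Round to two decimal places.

$3,393.36

Growth factor = (1 + 0.062225)^8 ≈ 1.620810152.
P = 5,500/1.620810152 ≈ 3,393.3647.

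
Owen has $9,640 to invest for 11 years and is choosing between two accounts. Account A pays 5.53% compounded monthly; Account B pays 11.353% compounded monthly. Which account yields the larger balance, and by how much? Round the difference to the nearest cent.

A: (1 + 0.0553/12)^132 ≈ 1.8347397883, so 9,640 × 1.8347397883 ≈ 17,686.8916.
B: (1 + 0.11353/12)^132 ≈ 3.4658555398, so 9,640 × 3.4658555398 ≈ 33,410.8474.
Difference ≈ 15,723.9558 in favor of B.

Account B, by $15,723.96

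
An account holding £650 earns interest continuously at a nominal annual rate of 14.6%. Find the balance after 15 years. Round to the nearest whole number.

A = P·e^(rt) = 650·e^(0.146·15) = 650·e^2.19.
e^2.19 ≈ 8.935213115, so A ≈ 5,807.8885.

£5,808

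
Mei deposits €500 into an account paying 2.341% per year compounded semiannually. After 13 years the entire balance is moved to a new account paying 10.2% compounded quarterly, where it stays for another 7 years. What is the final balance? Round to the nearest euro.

€1,370

After 13 years at 2.341%: 500 × 1.353322508 ≈ 676.6613.
Then 7 years at 10.2%: 676.6613 × 2.023944558 ≈ 1,369.5249.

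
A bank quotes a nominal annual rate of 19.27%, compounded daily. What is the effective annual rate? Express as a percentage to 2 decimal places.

21.25%

EAR = (1 + 19.27%/365)^365 − 1 = (1 + 0.000527945)^365 − 1.
(1 + 0.000527945)^365 ≈ 1.212457, so EAR ≈ 21.24573%.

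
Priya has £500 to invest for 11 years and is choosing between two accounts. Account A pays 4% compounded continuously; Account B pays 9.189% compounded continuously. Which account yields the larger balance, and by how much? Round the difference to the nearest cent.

Account B, by £597.53

A: e^(0.04·11) = e^0.44 ≈ 1.55270722, so 500 × 1.55270722 ≈ 776.3536.
B: e^(0.09189·11) = e^1.01079 ≈ 2.747770897, so 500 × 2.747770897 ≈ 1,373.8854.
Difference ≈ 597.5318 in favor of B.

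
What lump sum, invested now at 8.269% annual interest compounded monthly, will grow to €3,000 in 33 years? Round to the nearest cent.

Growth factor = (1 + 0.08269/12)^396 ≈ 15.17138699.
P = 3,000/15.17138699 ≈ 197.7407.

€197.74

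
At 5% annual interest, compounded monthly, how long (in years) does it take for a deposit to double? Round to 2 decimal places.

13.89 years

(1 + 0.00416667)^(12t) = 2.
12t = ln 2 / ln(1 + 0.00416667) ≈ 0.69315/0.00415801 ≈ 166.7017.
t ≈ 13.8918.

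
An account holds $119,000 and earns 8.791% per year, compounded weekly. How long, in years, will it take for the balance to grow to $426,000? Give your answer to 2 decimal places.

14.52 years

We need (1 + 0.00169058)^(52t) = 3.5798, so 52t = ln 3.5798 / ln 1.001691 ≈ 755.0047.
t ≈ 755.0047/52 = 14.5193 years.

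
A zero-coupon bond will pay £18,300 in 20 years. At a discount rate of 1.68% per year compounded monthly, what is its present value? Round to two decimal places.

£13,080.68

Growth factor = (1 + 0.0014)^240 ≈ 1.3990102458.
P = 18,300/1.3990102458 ≈ 13,080.6762.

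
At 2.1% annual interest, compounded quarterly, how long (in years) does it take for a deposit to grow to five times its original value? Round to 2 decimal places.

(1 + 0.00525)^(4t) = 5.
4t = ln 5 / ln(1 + 0.00525) ≈ 1.6094/0.00523627 ≈ 307.3636.
t ≈ 76.8409.

76.84 years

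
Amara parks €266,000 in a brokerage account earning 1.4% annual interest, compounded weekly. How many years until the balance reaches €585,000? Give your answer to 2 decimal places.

56.30 years

(1 + 0.000269231)^(52t) = 585,000/266,000 = 2.1992.
52t·ln(1 + 0.000269231) = ln(2.1992); 52t = 0.78812/0.000269195 ≈ 2927.6803.
t ≈ 56.3015 years.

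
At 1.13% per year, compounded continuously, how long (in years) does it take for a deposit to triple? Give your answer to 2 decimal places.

97.22 years

e^(0.0113t) = 3, so 0.0113t = ln 3 ≈ 1.0986.
t ≈ 1.0986/0.0113 ≈ 97.2223.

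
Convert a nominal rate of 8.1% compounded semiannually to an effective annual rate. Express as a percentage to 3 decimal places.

EAR = (1 + 8.1%/2)^2 − 1 = (1 + 0.0405)^2 − 1.
(1 + 0.0405)^2 ≈ 1.08264, so EAR ≈ 8.26402%.

8.264%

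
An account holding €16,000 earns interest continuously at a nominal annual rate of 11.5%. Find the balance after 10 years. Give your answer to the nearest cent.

A = P·e^(rt) = 16,000·e^(0.115·10) = 16,000·e^1.15.
e^1.15 ≈ 3.1581929097, so A ≈ 50,531.0866.

€50,531.09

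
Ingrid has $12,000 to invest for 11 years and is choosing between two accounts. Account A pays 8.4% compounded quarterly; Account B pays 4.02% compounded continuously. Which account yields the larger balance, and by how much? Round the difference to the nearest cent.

Account A, by $11,270.76

Account A growth factor: (1 + 0.021)^44 ≈ 2.4953567976; balance ≈ 29,944.2816.
Account B growth factor: e^(0.0402·11) = e^0.4422 ≈ 1.5561269347; balance ≈ 18,673.5232.
Account A is larger by 11,270.7584.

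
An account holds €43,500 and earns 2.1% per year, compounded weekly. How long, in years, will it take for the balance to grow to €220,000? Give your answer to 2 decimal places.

77.20 years

We need (1 + 0.000403846)^(52t) = 5.0575, so 52t = ln 5.0575 / ln 1.000404 ≈ 4014.3848.
t ≈ 4014.3848/52 = 77.1997 years.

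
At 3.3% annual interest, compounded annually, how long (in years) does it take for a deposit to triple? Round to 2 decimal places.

33.84 years

(1 + 0.033)^t = 3.
t = ln 3 / ln(1 + 0.033) ≈ 1.0986/0.0324672 ≈ 33.8376.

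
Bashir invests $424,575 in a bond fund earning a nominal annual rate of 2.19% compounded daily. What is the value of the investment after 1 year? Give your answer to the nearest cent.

$433,975.47

Growth factor = (1 + 0.00006)^365 ≈ 1.02214089368.
A ≈ 424,575 × 1.02214089368 ≈ 433,975.4699.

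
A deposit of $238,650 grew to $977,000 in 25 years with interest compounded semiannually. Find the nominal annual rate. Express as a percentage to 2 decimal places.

(1 + r/2)^50 = 977,000/238,650 = 4.09386.
1 + r/2 = 4.09386^(1/50) ≈ 1.028591, so r/2 ≈ 0.0285909.
r ≈ 2·0.0285909 = 5.71817%.

5.72%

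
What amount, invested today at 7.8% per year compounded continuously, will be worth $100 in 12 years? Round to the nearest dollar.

P = A·e^(−rt) = 100·e^(−0.936).
e^(−0.936) ≈ 0.39219348, so P ≈ 39.2193.

$39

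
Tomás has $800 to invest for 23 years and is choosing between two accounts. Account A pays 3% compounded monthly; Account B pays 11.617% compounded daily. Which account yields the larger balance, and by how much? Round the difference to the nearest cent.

Account B, by $9,975.54

Account A growth factor: (1 + 0.0025)^276 ≈ 1.991999553; balance ≈ 1,593.5996.
Account B growth factor: (1 + 0.11617/365)^8395 ≈ 14.461426893; balance ≈ 11,569.1415.
Account B is larger by 9,975.5419.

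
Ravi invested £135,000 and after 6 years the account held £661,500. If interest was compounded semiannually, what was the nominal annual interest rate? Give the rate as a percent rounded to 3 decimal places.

The 12-period growth factor is 661,500/135,000 = 4.9.
r/2 = 4.9^(1/12) − 1 ≈ 0.141606, so r ≈ 2·0.141606 = 28.32125%.

28.321%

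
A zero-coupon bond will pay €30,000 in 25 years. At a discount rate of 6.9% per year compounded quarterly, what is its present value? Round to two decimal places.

Growth factor = (1 + 0.01725)^100 ≈ 5.5305694779.
P = 30,000/5.5305694779 ≈ 5,424.3962.

€5,424.40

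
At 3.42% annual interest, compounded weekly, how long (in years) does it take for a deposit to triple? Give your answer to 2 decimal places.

(1 + 0.000657692)^(52t) = 3.
52t = ln 3 / ln(1 + 0.000657692) ≈ 1.0986/0.000657476 ≈ 1670.9539.
t ≈ 32.1337.

32.13 years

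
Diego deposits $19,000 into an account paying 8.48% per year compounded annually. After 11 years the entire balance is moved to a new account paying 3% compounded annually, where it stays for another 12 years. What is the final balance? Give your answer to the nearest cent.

Phase 1: 19,000·(1 + 0.0848)^11 ≈ 46,515.7516.
Phase 2: 46,515.7516·(1 + 0.03)^12 ≈ 66,320.3393.

$66,320.34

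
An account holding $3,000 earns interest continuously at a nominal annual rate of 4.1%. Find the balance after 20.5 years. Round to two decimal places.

A = P·e^(rt) = 3,000·e^(0.041·20.5) = 3,000·e^0.8405.
e^0.8405 ≈ 2.31752545, so A ≈ 6,952.5763.

$6,952.58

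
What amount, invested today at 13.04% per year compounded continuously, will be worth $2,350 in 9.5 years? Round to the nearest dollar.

P = A·e^(−rt) = 2,350·e^(−1.2388).
e^(−1.2388) ≈ 0.2897316874, so P ≈ 680.8695.

$681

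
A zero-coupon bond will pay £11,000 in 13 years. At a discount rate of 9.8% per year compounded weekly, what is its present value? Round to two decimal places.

£3,080.51

Periodic rate = 9.8%/52 = 0.00188462; 676 periods.
P = 11,000/(1 + 0.098/52)^676 ≈ 11,000/3.5708405141 ≈ 3,080.5072.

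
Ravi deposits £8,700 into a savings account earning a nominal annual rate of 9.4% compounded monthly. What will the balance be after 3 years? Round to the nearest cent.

£11,521.61

Growth factor = (1 + 0.094/12)^36 ≈ 1.3243227998.
A ≈ 8,700 × 1.3243227998 ≈ 11,521.6084.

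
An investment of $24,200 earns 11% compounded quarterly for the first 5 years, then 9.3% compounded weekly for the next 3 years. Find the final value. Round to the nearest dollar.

$55,019

Phase 1: 24,200·(1 + 0.0275)^20 ≈ 41,634.3680.
Phase 2: 41,634.3680·(1 + 0.093/52)^156 ≈ 55,018.9014.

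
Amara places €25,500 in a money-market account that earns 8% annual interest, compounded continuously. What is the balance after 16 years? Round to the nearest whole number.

A = P·e^(rt) = 25,500·e^(0.08·16) = 25,500·e^1.28.
e^1.28 ≈ 3.5966397256, so A ≈ 91,714.3130.

€91,714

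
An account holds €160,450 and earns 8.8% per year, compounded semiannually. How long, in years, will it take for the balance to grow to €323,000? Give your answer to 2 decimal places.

8.12 years

We need (1 + 0.044)^(2t) = 2.0131, so 2t = ln 2.0131 / ln 1.044 ≈ 16.2489.
t ≈ 16.2489/2 = 8.1245 years.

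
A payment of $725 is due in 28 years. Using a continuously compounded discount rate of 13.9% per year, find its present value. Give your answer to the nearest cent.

$14.79

P = A·e^(−rt) = 725·e^(−3.892).
e^(−3.892) ≈ 0.0204044962, so P ≈ 14.7933.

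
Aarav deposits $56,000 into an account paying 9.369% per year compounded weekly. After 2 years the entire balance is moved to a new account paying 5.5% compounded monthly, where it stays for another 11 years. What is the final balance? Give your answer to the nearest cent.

After 2 years at 9.369%: 56,000 × 1.20588217959 ≈ 67,529.4021.
Then 11 years at 5.5%: 67,529.4021 × 1.82872273392 ≈ 123,492.5527.

$123,492.55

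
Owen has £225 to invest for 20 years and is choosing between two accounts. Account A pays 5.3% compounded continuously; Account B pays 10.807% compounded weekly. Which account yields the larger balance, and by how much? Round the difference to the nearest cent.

Account A growth factor: e^(0.053·20) = e^1.06 ≈ 2.88637099; balance ≈ 649.4335.
Account B growth factor: (1 + 0.10807/52)^1040 ≈ 8.663832022; balance ≈ 1,949.3622.
Account B is larger by 1,299.9287.

Account B, by £1,299.93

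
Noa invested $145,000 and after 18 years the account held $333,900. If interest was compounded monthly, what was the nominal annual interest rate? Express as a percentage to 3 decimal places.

4.643%

The 216-period growth factor is 333,900/145,000 = 2.30276.
r/12 = 2.30276^(1/216) − 1 ≈ 0.00386908, so r ≈ 12·0.00386908 = 4.64289%.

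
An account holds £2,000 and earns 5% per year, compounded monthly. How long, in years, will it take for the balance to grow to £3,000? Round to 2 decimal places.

8.13 years

We need (1 + 0.00416667)^(12t) = 1.5, so 12t = ln 1.5 / ln 1.004167 ≈ 97.5142.
t ≈ 97.5142/12 = 8.1262 years.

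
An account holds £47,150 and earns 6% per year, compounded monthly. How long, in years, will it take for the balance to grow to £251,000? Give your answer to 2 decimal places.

27.94 years

We need (1 + 0.005)^(12t) = 5.3234, so 12t = ln 5.3234 / ln 1.005 ≈ 335.2592.
t ≈ 335.2592/12 = 27.9383 years.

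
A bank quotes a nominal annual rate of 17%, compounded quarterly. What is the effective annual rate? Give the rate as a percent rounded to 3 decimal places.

One year is 4 periods at 0.0425 each: (1 + 0.0425)^4 ≈ 1.181148.
EAR = 1.181148 − 1 ≈ 18.11478%.

18.115%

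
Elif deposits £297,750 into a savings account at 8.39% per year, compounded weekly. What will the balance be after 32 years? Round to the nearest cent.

Growth factor = (1 + 0.0839/52)^1664 ≈ 14.62359640431.
A ≈ 297,750 × 14.62359640431 ≈ 4,354,175.8294.

£4,354,175.83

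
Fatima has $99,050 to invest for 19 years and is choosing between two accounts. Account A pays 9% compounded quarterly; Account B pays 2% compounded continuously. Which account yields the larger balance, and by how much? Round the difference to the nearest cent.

Account A, by $392,522.21

A: (1 + 0.0225)^76 ≈ 5.42515396162, so 99,050 × 5.42515396162 ≈ 537,361.4999.
B: e^(0.02·19) = e^0.38 ≈ 1.46228458943, so 99,050 × 1.46228458943 ≈ 144,839.2886.
Difference ≈ 392,522.2113 in favor of A.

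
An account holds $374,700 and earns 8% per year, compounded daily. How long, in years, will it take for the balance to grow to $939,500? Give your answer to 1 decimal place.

11.5 years

We need (1 + 0.000219178)^(365t) = 2.5073, so 365t = ln 2.5073 / ln 1.000219 ≈ 4194.4105.
t ≈ 4194.4105/365 = 11.4915 years.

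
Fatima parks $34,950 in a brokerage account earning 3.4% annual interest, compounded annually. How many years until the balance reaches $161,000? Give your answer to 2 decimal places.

We need (1 + 0.034)^t = 4.6066, so t = ln 4.6066 / ln 1.034 ≈ 45.6855.

45.69 years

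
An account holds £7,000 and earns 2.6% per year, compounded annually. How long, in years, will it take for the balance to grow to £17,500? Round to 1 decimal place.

35.7 years

(1 + 0.026)^t = 17,500/7,000 = 2.5.
t·ln(1 + 0.026) = ln(2.5); t = 0.91629/0.0256677 ≈ 35.6981.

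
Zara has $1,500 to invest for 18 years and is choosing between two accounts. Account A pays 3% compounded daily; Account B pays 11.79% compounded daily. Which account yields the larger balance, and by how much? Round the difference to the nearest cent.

Account B, by $9,945.99

A: (1 + 0.03/365)^6570 ≈ 1.715968783, so 1,500 × 1.715968783 ≈ 2,573.9532.
B: (1 + 0.1179/365)^6570 ≈ 8.3466254876, so 1,500 × 8.3466254876 ≈ 12,519.9382.
Difference ≈ 9,945.9851 in favor of B.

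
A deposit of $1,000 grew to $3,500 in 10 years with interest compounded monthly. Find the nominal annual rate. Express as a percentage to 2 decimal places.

12.59%

(1 + r/12)^120 = 3,500/1,000 = 3.5.
1 + r/12 = 3.5^(1/120) ≈ 1.010494, so r/12 ≈ 0.0104944.
r ≈ 12·0.0104944 = 12.59325%.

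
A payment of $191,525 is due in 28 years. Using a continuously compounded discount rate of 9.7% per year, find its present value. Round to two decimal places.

$12,667.23

P = A·e^(−rt) = 191,525·e^(−2.716).
e^(−2.716) ≈ 0.0661387811455, so P ≈ 12,667.2301.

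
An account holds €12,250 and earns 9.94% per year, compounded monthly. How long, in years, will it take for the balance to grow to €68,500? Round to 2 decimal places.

17.39 years

We need (1 + 0.00828333)^(12t) = 5.5918, so 12t = ln 5.5918 / ln 1.008283 ≈ 208.6632.
t ≈ 208.6632/12 = 17.3886 years.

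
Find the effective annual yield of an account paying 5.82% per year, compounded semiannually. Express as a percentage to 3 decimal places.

5.905%

EAR = (1 + 5.82%/2)^2 − 1 = (1 + 0.0291)^2 − 1.
(1 + 0.0291)^2 ≈ 1.059047, so EAR ≈ 5.90468%.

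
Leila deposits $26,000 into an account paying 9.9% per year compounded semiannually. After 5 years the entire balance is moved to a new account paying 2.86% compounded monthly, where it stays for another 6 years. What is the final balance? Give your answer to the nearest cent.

After 5 years at 9.9%: 26,000 × 1.621154586 ≈ 42,150.0192.
Then 6 years at 2.86%: 42,150.0192 × 1.1869604958 ≈ 50,030.4077.

$50,030.41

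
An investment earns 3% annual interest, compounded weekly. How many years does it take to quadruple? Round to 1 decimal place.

46.2 years

(1 + 0.000576923)^(52t) = 4.
52t = ln 4 / ln(1 + 0.000576923) ≈ 1.3863/0.000576757 ≈ 2403.6033.
t ≈ 46.2231.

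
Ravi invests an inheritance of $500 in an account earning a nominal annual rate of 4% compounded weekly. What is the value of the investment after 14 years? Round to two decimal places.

$875.15

Periodic rate = 4%/52 = 0.000769231; periods = 52·14 = 728.
A = 500·(1 + 0.04/52)^728 ≈ 500·1.75029567 ≈ 875.1478.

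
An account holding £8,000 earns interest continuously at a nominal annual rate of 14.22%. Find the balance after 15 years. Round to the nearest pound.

A = P·e^(rt) = 8,000·e^(0.1422·15) = 8,000·e^2.133.
e^2.133 ≈ 8.4401493167, so A ≈ 67,521.1945.

£67,521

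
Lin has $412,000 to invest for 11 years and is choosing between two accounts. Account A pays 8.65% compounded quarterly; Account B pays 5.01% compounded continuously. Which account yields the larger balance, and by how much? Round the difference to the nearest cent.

Account A, by $341,259.28

Account A growth factor: (1 + 0.021625)^44 ≈ 2.56345987985; balance ≈ 1,056,145.4705.
Account B growth factor: e^(0.0501·11) = e^0.5511 ≈ 1.73516064519; balance ≈ 714,886.1858.
Account A is larger by 341,259.2847.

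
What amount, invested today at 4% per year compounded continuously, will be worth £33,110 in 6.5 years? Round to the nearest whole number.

P = A·e^(−rt) = 33,110·e^(−0.26).
e^(−0.26) ≈ 0.7710515858, so P ≈ 25,529.5180.

£25,530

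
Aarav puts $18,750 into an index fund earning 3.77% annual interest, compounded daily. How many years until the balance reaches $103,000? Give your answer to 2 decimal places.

(1 + 0.000103288)^(365t) = 103,000/18,750 = 5.4933.
365t·ln(1 + 0.000103288) = ln(5.4933); 365t = 1.7035/0.000103282 ≈ 16493.9648.
t ≈ 45.1889 years.

45.19 years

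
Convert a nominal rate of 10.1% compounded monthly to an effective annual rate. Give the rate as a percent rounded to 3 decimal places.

10.581%

EAR = (1 + 10.1%/12)^12 − 1 = (1 + 0.00841667)^12 − 1.
(1 + 0.00841667)^12 ≈ 1.105809, so EAR ≈ 10.58091%.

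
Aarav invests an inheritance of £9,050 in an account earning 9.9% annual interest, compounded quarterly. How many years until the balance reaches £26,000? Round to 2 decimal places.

We need (1 + 0.02475)^(4t) = 2.8729, so 4t = ln 2.8729 / ln 1.02475 ≈ 43.1652.
t ≈ 43.1652/4 = 10.7913 years.

10.79 years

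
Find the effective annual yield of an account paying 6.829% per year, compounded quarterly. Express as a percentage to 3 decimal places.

EAR = (1 + 6.829%/4)^4 − 1 = (1 + 0.0170725)^4 − 1.
(1 + 0.0170725)^4 ≈ 1.070059, so EAR ≈ 7.00588%.

7.006%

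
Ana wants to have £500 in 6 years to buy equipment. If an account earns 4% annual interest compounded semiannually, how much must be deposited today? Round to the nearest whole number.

Growth factor = (1 + 0.02)^12 ≈ 1.26824179.
P = 500/1.26824179 ≈ 394.2466.

£394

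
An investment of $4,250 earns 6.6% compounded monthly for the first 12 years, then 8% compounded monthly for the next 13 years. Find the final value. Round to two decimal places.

$26,398.25

After 12 years at 6.6%: 4,250 × 2.2030217776 ≈ 9,362.8426.
Then 13 years at 8%: 9,362.8426 × 2.8194692672 ≈ 26,398.2468.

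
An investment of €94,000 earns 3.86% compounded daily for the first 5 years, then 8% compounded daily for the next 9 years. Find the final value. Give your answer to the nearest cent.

€234,207.08

Phase 1: 94,000·(1 + 0.0386/365)^1825 ≈ 114,009.8192.
Phase 2: 114,009.8192·(1 + 0.08/365)^3285 ≈ 234,207.0809.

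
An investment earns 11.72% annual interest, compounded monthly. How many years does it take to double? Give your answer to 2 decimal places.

5.94 years

(1 + 0.00976667)^(12t) = 2.
12t = ln 2 / ln(1 + 0.00976667) ≈ 0.69315/0.00971928 ≈ 71.3167.
t ≈ 5.9431.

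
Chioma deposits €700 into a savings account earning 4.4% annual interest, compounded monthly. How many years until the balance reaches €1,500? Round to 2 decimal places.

17.35 years

(1 + 0.00366667)^(12t) = 1,500/700 = 2.1429.
12t·ln(1 + 0.00366667) = ln(2.1429); 12t = 0.76214/0.00365996 ≈ 208.2372.
t ≈ 17.3531 years.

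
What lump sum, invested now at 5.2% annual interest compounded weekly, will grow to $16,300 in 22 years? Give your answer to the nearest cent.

$5,195.21

Periodic rate = 5.2%/52 = 0.001; 1144 periods.
P = 16,300/(1 + 0.001)^1144 ≈ 16,300/3.1375065153 ≈ 5,195.2083.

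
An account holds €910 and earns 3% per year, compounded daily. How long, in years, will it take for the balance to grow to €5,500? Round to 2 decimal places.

59.97 years

We need (1 + 0.0000821918)^(365t) = 6.044, so 365t = ln 6.044 / ln 1.000082 ≈ 21889.4479.
t ≈ 21889.4479/365 = 59.9711 years.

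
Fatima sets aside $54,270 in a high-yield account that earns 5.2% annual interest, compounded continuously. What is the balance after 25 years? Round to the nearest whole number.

A = P·e^(rt) = 54,270·e^(0.052·25) = 54,270·e^1.3.
e^1.3 ≈ 3.66929666762, so A ≈ 199,132.7302.

$199,133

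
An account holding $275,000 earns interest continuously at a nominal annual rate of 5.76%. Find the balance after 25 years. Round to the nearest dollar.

$1,160,691

A = P·e^(rt) = 275,000·e^(0.0576·25) = 275,000·e^1.44.
e^1.44 ≈ 4.220695816997, so A ≈ 1,160,691.3497.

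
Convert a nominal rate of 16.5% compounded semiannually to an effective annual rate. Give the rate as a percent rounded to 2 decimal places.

One year is 2 periods at 0.0825 each: (1 + 0.0825)^2 ≈ 1.171806.
EAR = 1.171806 − 1 ≈ 17.18062%.

17.18%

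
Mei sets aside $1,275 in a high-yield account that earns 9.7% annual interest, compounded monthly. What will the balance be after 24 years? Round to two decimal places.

$12,956.37

Growth factor = (1 + 0.097/12)^288 ≈ 10.161859008.
A ≈ 1,275 × 10.161859008 ≈ 12,956.3702.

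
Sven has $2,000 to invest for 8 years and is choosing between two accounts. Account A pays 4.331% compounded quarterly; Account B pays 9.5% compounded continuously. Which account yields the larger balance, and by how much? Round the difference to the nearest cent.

Account B, by $1,453.65

Account A growth factor: (1 + 0.0108275)^32 ≈ 1.411450183; balance ≈ 2,822.9004.
Account B growth factor: e^(0.095·8) = e^0.76 ≈ 2.13827622; balance ≈ 4,276.5524.
Account B is larger by 1,453.6521.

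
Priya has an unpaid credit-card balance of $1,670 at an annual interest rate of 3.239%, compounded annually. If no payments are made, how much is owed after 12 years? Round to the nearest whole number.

$2,448

Annual rate = 3.239% = 0.03239; years = 12.
A = 1,670·(1 + 0.03239)^12 ≈ 1,670·1.465971308 ≈ 2,448.1721.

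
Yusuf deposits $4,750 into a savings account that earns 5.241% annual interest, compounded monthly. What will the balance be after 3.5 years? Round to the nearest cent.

Growth factor = (1 + 0.0043675)^42 ≈ 1.200857141.
A ≈ 4,750 × 1.200857141 ≈ 5,704.0714.

$5,704.07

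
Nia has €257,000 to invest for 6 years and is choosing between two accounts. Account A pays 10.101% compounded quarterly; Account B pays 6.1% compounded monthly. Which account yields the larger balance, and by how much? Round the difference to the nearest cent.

Account A, by €97,359.52

A: (1 + 0.0252525)^24 ≈ 1.81944983913, so 257,000 × 1.81944983913 ≈ 467,598.6087.
B: (1 + 0.061/12)^72 ≈ 1.44061901183, so 257,000 × 1.44061901183 ≈ 370,239.0860.
Difference ≈ 97,359.5226 in favor of A.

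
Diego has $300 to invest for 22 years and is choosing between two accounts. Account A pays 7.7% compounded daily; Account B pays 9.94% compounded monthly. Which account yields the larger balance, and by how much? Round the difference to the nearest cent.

A: (1 + 0.077/365)^8030 ≈ 5.440230019, so 300 × 5.440230019 ≈ 1,632.0690.
B: (1 + 0.0994/12)^264 ≈ 8.826801424, so 300 × 8.826801424 ≈ 2,648.0404.
Difference ≈ 1,015.9714 in favor of B.

Account B, by $1,015.97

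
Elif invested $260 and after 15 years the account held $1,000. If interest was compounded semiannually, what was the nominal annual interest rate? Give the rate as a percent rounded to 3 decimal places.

9.185%

(1 + r/2)^30 = 1,000/260 = 3.84615.
1 + r/2 = 3.84615^(1/30) ≈ 1.045926, so r/2 ≈ 0.0459258.
r ≈ 2·0.0459258 = 9.18517%.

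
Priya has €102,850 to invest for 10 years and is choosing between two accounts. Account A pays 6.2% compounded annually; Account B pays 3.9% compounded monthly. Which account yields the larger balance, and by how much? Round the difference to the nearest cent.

Account A, by €35,882.16

A: (1 + 0.062)^10 ≈ 1.82492561664, so 102,850 × 1.82492561664 ≈ 187,693.5997.
B: (1 + 0.00325)^120 ≈ 1.47604707572, so 102,850 × 1.47604707572 ≈ 151,811.4417.
Difference ≈ 35,882.1579 in favor of A.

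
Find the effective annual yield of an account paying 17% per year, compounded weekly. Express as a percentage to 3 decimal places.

18.498%

EAR = (1 + 17%/52)^52 − 1 = (1 + 0.00326923)^52 − 1.
(1 + 0.00326923)^52 ≈ 1.184976, so EAR ≈ 18.49762%.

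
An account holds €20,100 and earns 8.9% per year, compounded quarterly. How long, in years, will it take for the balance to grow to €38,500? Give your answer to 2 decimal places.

7.38 years

We need (1 + 0.02225)^(4t) = 1.9154, so 4t = ln 1.9154 / ln 1.02225 ≈ 29.5345.
t ≈ 29.5345/4 = 7.3836 years.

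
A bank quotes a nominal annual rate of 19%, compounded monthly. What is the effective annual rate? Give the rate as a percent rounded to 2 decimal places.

EAR = (1 + 19%/12)^12 − 1 = (1 + 0.0158333)^12 − 1.
(1 + 0.0158333)^12 ≈ 1.207451, so EAR ≈ 20.74510%.

20.75%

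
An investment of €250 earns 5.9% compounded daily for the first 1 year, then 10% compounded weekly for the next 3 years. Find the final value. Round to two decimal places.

€357.87

Phase 1: 250·(1 + 0.059/365)^365 ≈ 265.1925.
Phase 2: 265.1925·(1 + 0.1/52)^156 ≈ 357.8694.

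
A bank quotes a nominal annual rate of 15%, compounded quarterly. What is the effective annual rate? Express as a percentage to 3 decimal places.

EAR = (1 + 15%/4)^4 − 1 = (1 + 0.0375)^4 − 1.
(1 + 0.0375)^4 ≈ 1.15865, so EAR ≈ 15.86504%.

15.865%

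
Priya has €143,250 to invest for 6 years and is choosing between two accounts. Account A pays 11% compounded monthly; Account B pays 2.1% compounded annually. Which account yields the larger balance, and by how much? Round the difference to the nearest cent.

A: (1 + 0.11/12)^72 ≈ 1.92898384666, so 143,250 × 1.92898384666 ≈ 276,326.9360.
B: (1 + 0.021)^6 ≈ 1.13280316181, so 143,250 × 1.13280316181 ≈ 162,274.0529.
Difference ≈ 114,052.8831 in favor of A.

Account A, by €114,052.88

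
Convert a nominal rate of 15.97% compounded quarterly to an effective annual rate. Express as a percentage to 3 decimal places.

One year is 4 periods at 0.039925 each: (1 + 0.039925)^4 ≈ 1.169521.
EAR = 1.169521 − 1 ≈ 16.95211%.

16.952%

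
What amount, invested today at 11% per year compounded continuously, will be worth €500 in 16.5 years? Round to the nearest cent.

P = A·e^(−rt) = 500·e^(−1.815).
e^(−1.815) ≈ 0.162837908, so P ≈ 81.4190.

€81.42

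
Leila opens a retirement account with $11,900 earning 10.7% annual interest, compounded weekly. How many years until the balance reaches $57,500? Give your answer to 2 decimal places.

14.74 years

(1 + 0.00205769)^(52t) = 57,500/11,900 = 4.8319.
52t·ln(1 + 0.00205769) = ln(4.8319); 52t = 1.5752/0.00205558 ≈ 766.3277.
t ≈ 14.7371 years.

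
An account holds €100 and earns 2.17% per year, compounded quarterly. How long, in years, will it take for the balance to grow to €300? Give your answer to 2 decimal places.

We need (1 + 0.005425)^(4t) = 3, so 4t = ln 3 / ln 1.005425 ≈ 203.0580.
t ≈ 203.0580/4 = 50.7645 years.

50.76 years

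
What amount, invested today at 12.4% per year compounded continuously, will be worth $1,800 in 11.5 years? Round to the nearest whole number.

$432

P = A·e^(−rt) = 1,800·e^(−1.426).
e^(−1.426) ≈ 0.240268075, so P ≈ 432.4825.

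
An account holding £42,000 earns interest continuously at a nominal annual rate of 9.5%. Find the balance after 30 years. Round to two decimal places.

£726,086.84

A = P·e^(rt) = 42,000·e^(0.095·30) = 42,000·e^2.85.
e^2.85 ≈ 17.2877818406, so A ≈ 726,086.8373.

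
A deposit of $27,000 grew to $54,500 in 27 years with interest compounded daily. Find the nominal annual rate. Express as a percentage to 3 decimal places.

(1 + r/365)^9855 = 54,500/27,000 = 2.01852.
1 + r/365 = 2.01852^(1/9855) ≈ 1.000071, so r/365 ≈ 0.0000712723.
r ≈ 365·0.0000712723 = 2.60144%.

2.601%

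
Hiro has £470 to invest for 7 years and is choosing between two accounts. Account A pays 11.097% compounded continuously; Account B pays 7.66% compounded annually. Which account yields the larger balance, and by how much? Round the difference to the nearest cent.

A: e^(0.11097·7) = e^0.77679 ≈ 2.174480967, so 470 × 2.174480967 ≈ 1,022.0061.
B: (1 + 0.0766)^7 ≈ 1.67641149, so 470 × 1.67641149 ≈ 787.9134.
Difference ≈ 234.0927 in favor of A.

Account A, by £234.09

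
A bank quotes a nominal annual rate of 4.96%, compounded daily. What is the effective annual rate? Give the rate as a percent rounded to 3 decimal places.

EAR = (1 + 4.96%/365)^365 − 1 = (1 + 0.00013589)^365 − 1.
(1 + 0.00013589)^365 ≈ 1.050847, so EAR ≈ 5.08471%.

5.085%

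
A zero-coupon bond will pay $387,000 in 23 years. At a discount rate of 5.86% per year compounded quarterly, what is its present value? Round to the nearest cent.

$101,534.84

Periodic rate = 5.86%/4 = 0.01465; 92 periods.
P = 387,000/(1 + 0.01465)^92 ≈ 387,000/3.811499726 ≈ 101,534.8361.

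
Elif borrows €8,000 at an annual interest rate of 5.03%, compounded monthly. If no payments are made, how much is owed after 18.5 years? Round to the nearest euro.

€20,248

Growth factor = (1 + 0.0503/12)^222 ≈ 2.530976395.
A ≈ 8,000 × 2.530976395 ≈ 20,247.8112.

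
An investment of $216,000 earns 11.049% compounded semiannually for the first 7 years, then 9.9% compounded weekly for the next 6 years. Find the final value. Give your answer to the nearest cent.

Phase 1: 216,000·(1 + 0.055245)^14 ≈ 458,564.0387.
Phase 2: 458,564.0387·(1 + 0.099/52)^312 ≈ 830,090.9112.

$830,090.91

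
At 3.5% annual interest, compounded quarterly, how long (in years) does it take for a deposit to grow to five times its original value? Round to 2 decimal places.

(1 + 0.00875)^(4t) = 5.
4t = ln 5 / ln(1 + 0.00875) ≈ 1.6094/0.00871194 ≈ 184.7393.
t ≈ 46.1848.

46.18 years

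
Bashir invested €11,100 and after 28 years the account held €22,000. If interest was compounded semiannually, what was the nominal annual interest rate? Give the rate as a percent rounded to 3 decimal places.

2.458%

(1 + r/2)^56 = 22,000/11,100 = 1.98198.
1 + r/2 = 1.98198^(1/56) ≈ 1.012291, so r/2 ≈ 0.0122909.
r ≈ 2·0.0122909 = 2.45819%.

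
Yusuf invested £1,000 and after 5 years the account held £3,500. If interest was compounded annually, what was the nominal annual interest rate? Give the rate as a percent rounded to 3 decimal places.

28.474%

(1 + r)^5 = 3,500/1,000 = 3.5.
1 + r = 3.5^(1/5) ≈ 1.284735, so r ≈ 0.284735.
r ≈ 28.47352%.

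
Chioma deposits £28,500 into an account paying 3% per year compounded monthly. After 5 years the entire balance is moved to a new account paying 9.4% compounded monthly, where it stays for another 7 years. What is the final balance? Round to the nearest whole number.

Phase 1: 28,500·(1 + 0.0025)^60 ≈ 33,106.0783.
Phase 2: 33,106.0783·(1 + 0.094/12)^84 ≈ 63,761.7265.

£63,762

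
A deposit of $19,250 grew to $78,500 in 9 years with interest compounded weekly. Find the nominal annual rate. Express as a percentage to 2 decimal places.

15.64%

(1 + r/52)^468 = 78,500/19,250 = 4.07792.
1 + r/52 = 4.07792^(1/468) ≈ 1.003008, so r/52 ≈ 0.00300791.
r ≈ 52·0.00300791 = 15.64112%.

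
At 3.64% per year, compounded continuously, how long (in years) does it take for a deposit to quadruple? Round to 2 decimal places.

e^(0.0364t) = 4, so 0.0364t = ln 4 ≈ 1.3863.
t ≈ 1.3863/0.0364 ≈ 38.0850.

38.09 years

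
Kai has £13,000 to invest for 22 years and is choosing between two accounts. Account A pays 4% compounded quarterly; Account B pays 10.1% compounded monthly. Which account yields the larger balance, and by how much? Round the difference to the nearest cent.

Account A growth factor: (1 + 0.01)^88 ≈ 2.4003849374; balance ≈ 31,205.0042.
Account B growth factor: (1 + 0.101/12)^264 ≈ 9.14037326606; balance ≈ 118,824.8525.
Account B is larger by 87,619.8483.

Account B, by £87,619.85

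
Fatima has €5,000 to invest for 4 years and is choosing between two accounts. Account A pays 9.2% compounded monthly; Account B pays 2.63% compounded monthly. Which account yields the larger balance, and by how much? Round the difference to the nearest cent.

Account A growth factor: (1 + 0.092/12)^48 ≈ 1.442815629; balance ≈ 7,214.0781.
Account B growth factor: (1 + 0.0263/12)^48 ≈ 1.110804899; balance ≈ 5,554.0245.
Account A is larger by 1,660.0537.

Account A, by €1,660.05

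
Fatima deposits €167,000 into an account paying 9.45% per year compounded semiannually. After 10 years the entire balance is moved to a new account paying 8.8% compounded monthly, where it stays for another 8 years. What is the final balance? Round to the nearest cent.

€847,913.52

Phase 1: 167,000·(1 + 0.04725)^20 ≈ 420,459.1924.
Phase 2: 420,459.1924·(1 + 0.088/12)^96 ≈ 847,913.5178.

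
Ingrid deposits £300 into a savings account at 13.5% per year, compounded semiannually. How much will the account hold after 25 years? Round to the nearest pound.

Growth factor = (1 + 0.0675)^50 ≈ 26.20560466.
A ≈ 300 × 26.20560466 ≈ 7,861.6814.

£7,862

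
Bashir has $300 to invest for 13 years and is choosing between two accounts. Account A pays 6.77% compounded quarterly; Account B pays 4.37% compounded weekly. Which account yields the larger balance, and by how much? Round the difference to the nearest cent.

Account A, by $188.69

Account A growth factor: (1 + 0.016925)^52 ≈ 2.39344832; balance ≈ 718.0345.
Account B growth factor: (1 + 0.0437/52)^676 ≈ 1.76448952; balance ≈ 529.3469.
Account A is larger by 188.6876.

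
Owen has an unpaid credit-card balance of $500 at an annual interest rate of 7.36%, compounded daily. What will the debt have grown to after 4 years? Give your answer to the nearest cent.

Growth factor = (1 + 0.0736/365)^1460 ≈ 1.34228089.
A ≈ 500 × 1.34228089 ≈ 671.1404.

$671.14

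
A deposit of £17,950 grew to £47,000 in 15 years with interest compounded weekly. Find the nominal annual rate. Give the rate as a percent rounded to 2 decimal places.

The 780-period growth factor is 47,000/17,950 = 2.61838.
r/52 = 2.61838^(1/780) − 1 ≈ 0.00123481, so r ≈ 52·0.00123481 = 6.42101%.

6.42%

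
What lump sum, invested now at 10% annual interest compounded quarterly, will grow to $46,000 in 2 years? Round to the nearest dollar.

Growth factor = (1 + 0.025)^8 ≈ 1.2184028975.
P = 46,000/1.2184028975 ≈ 37,754.3423.

$37,754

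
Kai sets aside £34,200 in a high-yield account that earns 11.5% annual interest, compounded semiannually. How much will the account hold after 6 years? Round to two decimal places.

£66,894.53

Growth factor = (1 + 0.0575)^12 ≈ 1.9559804629.
A ≈ 34,200 × 1.9559804629 ≈ 66,894.5318.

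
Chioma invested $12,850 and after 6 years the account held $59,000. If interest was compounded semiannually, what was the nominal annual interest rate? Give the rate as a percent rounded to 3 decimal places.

(1 + r/2)^12 = 59,000/12,850 = 4.59144.
1 + r/2 = 4.59144^(1/12) ≈ 1.135435, so r/2 ≈ 0.135435.
r ≈ 2·0.135435 = 27.08707%.

27.087%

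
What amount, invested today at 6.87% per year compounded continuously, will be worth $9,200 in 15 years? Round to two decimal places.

P = A·e^(−rt) = 9,200·e^(−1.0305).
e^(−1.0305) ≈ 0.3568285017, so P ≈ 3,282.8222.

$3,282.82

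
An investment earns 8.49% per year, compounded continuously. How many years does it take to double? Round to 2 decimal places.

8.16 years

e^(0.0849t) = 2, so 0.0849t = ln 2 ≈ 0.69315.
t ≈ 0.69315/0.0849 ≈ 8.1643.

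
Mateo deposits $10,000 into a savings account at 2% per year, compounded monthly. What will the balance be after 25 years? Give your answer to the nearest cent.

Growth factor = (1 + 0.02/12)^300 ≈ 1.6480352086.
A ≈ 10,000 × 1.6480352086 ≈ 16,480.3521.

$16,480.35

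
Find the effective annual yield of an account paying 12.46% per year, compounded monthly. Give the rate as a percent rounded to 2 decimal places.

EAR = (1 + 12.46%/12)^12 − 1 = (1 + 0.0103833)^12 − 1.
(1 + 0.0103833)^12 ≈ 1.131968, so EAR ≈ 13.19678%.

13.20%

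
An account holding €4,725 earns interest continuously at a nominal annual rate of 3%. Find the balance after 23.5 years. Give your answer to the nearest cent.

A = P·e^(rt) = 4,725·e^(0.03·23.5) = 4,725·e^0.705.
e^0.705 ≈ 2.023846685, so A ≈ 9,562.6756.

€9,562.68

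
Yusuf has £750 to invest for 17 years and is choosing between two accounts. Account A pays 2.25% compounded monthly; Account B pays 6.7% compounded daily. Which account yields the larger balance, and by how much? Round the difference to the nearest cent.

Account A growth factor: (1 + 0.001875)^204 ≈ 1.465419946; balance ≈ 1,099.0650.
Account B growth factor: (1 + 0.067/365)^6205 ≈ 3.123316676; balance ≈ 2,342.4875.
Account B is larger by 1,243.4225.

Account B, by £1,243.42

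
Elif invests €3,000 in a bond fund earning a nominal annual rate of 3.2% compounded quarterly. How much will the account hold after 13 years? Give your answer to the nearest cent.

€4,540.14

Periodic rate = 3.2%/4 = 0.008; periods = 4·13 = 52.
A = 3,000·(1 + 0.008)^52 ≈ 3,000·1.513378883 ≈ 4,540.1366.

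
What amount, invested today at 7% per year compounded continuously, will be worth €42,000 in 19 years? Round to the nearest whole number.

€11,108

P = A·e^(−rt) = 42,000·e^(−1.33).
e^(−1.33) ≈ 0.2644772613, so P ≈ 11,108.0450.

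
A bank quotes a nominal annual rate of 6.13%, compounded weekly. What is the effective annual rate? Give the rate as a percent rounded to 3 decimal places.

6.318%

One year is 52 periods at 0.00117885 each: (1 + 0.00117885)^52 ≈ 1.063179.
EAR = 1.063179 − 1 ≈ 6.31794%.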